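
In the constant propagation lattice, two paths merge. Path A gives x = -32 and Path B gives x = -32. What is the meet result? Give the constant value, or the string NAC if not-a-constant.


Meet operation: if both paths give the same constant, result is that constant; if they differ, result is NAC (not-a-constant).
Path A: -32, Path B: -32 -> equal
Result: constant -> -32

-32


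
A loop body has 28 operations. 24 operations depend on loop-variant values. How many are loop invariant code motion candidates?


Invariant candidates = total - loop-dependent
= 28 - 24 = 4

4


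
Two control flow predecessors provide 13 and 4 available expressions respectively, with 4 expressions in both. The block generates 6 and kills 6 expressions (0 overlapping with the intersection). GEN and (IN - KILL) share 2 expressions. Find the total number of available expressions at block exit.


IN = intersection of predecessors = 4
IN - KILL = 4 - 0 = 4
|OUT| = |GEN| + |IN - KILL| - |GEN ∩ (IN - KILL)| = 6 + 4 - 2 = 8

8


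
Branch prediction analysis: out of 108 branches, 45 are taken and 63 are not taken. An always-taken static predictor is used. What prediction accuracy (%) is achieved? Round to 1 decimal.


Predictor: always-taken
Correct predictions = 45
Accuracy = 45 / 108 * 100 = 41.7%

41.7


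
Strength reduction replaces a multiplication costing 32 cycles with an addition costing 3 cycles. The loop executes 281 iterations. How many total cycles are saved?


Per-iteration saving = 32 - 3 = 29
Total saved = 281 * 29 = 8149

8149


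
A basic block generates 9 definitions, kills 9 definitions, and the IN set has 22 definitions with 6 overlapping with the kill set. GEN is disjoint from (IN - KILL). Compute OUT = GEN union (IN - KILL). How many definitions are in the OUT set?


IN - KILL: 22 - 6 = 16 surviving definitions
OUT = GEN + surviving = 9 + 16 = 25

25


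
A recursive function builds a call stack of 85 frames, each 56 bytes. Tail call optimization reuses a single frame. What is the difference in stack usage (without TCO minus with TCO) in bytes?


Without TCO: 85 * 56 = 4760 bytes
With TCO: reuse 1 frame = 56 bytes
Savings = 4760 - 56 = 4704

4704


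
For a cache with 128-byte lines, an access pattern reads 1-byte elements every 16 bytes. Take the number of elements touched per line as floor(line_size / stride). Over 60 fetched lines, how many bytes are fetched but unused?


Elements per line = floor(128 / 16) = 8
Bytes used per line = 8 * 1 = 8
Wasted per line = 128 - 8 = 120
Total wasted = 120 * 60 = 7200

7200


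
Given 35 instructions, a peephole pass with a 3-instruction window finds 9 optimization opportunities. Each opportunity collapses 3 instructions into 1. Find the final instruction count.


Each match removes 2 instructions.
Total removed = 9 * 2 = 18
Remaining = 35 - 18 = 17

17


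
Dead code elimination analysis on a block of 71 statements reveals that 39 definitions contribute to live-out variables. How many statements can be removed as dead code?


Dead code = total statements - live definitions
= 71 - 39 = 32

32


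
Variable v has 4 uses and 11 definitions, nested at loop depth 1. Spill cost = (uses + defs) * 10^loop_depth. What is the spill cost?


uses + defs = 4 + 11 = 15
10^1 = 10
Spill cost = 15 * 10 = 150

150


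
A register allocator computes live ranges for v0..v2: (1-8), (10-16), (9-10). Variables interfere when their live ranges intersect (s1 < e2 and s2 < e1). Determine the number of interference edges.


Check all pairs for overlapping intervals.
Two intervals (s1,e1) and (s2,e2) overlap if s1 < e2 and s2 < e1.
v0 (1-8) vs v1..v2: overlaps none -> 0
v1 (10-16) vs v2: overlaps none -> 0
Total overlapping pairs = 0 + 0 = 0

0


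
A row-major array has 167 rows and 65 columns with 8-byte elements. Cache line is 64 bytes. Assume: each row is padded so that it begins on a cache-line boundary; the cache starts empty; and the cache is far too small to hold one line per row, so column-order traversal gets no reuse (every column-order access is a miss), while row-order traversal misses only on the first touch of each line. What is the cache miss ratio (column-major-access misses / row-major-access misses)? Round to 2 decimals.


Each row occupies 65 * 8 = 520 bytes and starts on a line boundary, so it spans ceil(520 / 64) = 9 cache lines.
Row-major traversal misses (one per line touched): 167 * ceil(65 * 8 / 64) = 1503
Column-major traversal misses (no reuse, every access misses): 167 * 65 = 10855
Ratio = 10855 / 1503 = 7.22

7.22


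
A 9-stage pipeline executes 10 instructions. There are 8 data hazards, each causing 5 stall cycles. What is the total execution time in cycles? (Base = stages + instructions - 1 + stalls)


Base cycles = 9 + 10 - 1 = 18
Total stalls = 8 * 5 = 40
Total = 18 + 40 = 58

58


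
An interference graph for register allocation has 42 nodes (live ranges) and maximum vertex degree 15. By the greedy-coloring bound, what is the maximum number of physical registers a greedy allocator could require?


Greedy coloring never needs more than (max_degree + 1) colors: when coloring a vertex, at most max_degree neighbors are already colored.
Upper bound = 15 + 1 = 16

16


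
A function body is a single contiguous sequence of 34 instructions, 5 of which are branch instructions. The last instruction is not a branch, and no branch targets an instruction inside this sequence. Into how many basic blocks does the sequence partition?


With no in-sequence branch targets, the leaders are the first instruction plus the instruction after each branch.
Number of basic blocks = branches + 1
= 5 + 1 = 6

6


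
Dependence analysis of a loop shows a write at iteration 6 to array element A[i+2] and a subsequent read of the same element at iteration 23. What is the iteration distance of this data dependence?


Distance = read iteration - write iteration
= 23 - 6 = 17

17


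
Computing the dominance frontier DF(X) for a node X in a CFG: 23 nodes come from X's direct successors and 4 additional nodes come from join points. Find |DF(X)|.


DF(X) = direct successor contributions + join point contributions
= 23 + 4 = 27

27


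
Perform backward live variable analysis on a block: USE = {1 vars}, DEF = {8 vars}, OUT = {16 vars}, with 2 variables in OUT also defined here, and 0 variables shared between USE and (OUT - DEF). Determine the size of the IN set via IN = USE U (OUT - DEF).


OUT - DEF: 16 - 2 = 14
|IN| = |USE| + |OUT - DEF| - |USE ∩ (OUT - DEF)| = 1 + 14 - 0 = 15

15


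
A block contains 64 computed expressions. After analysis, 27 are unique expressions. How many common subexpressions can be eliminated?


CSE count = total expressions - unique expressions
= 64 - 27 = 37

37


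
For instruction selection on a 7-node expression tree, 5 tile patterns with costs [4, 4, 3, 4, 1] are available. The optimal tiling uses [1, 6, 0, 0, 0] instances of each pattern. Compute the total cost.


Total cost = sum(count_i * cost_i)
= 1*4 + 6*4 + 0*3 + 0*4 + 0*1
= 28

28


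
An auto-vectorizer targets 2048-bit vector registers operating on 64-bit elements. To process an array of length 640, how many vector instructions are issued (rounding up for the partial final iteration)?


Width = 2048 / 64 = 32 elements per vector op
Iterations = ceil(640 / 32) = 20

20


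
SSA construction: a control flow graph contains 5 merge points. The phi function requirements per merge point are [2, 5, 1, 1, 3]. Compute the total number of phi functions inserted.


Total phi functions = sum of phi functions at each join node
= 2 + 5 + 1 + 1 + 3 = 12

12


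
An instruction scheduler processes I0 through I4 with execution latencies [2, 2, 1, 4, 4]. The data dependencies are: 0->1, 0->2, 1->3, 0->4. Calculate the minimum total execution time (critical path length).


Compute longest path through dependency graph: dist(Ik) = max over predecessors of dist + latency(Ik).
dist(I0) = latency 2 = 2
dist(I1) = dist(I0) + 2 = 2 + 2 = 4
dist(I2) = dist(I0) + 1 = 2 + 1 = 3
dist(I3) = dist(I1) + 4 = 4 + 4 = 8
dist(I4) = dist(I0) + 4 = 2 + 4 = 6
Critical path = max dist = 8

8


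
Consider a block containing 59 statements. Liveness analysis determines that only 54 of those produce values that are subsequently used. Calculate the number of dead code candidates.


Dead code = total statements - live definitions
= 59 - 54 = 5

5


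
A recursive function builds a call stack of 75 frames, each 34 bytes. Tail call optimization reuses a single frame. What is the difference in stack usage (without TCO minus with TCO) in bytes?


Without TCO: 75 * 34 = 2550 bytes
With TCO: reuse 1 frame = 34 bytes
Savings = 2550 - 34 = 2516

2516


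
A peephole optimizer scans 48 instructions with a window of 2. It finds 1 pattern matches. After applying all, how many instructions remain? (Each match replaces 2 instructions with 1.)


Each match removes 1 instructions.
Total removed = 1 * 1 = 1
Remaining = 48 - 1 = 47

47


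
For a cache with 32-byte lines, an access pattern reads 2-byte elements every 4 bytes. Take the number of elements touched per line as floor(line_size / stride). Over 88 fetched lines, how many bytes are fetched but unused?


Elements per line = floor(32 / 4) = 8
Bytes used per line = 8 * 2 = 16
Wasted per line = 32 - 16 = 16
Total wasted = 16 * 88 = 1408

1408


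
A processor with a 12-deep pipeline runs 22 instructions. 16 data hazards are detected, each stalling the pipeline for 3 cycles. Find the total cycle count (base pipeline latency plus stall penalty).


Base cycles = 12 + 22 - 1 = 33
Total stalls = 16 * 3 = 48
Total = 33 + 48 = 81

81


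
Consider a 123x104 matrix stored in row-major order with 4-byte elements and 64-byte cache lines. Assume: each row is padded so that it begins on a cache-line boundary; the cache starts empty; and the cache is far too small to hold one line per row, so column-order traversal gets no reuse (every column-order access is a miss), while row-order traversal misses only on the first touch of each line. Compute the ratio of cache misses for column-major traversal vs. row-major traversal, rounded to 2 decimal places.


Each row occupies 104 * 4 = 416 bytes and starts on a line boundary, so it spans ceil(416 / 64) = 7 cache lines.
Row-major traversal misses (one per line touched): 123 * ceil(104 * 4 / 64) = 861
Column-major traversal misses (no reuse, every access misses): 123 * 104 = 12792
Ratio = 12792 / 861 = 14.86

14.86


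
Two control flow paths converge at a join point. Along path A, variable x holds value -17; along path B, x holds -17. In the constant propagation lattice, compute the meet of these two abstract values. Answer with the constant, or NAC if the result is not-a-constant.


Meet operation: if both paths give the same constant, result is that constant; if they differ, result is NAC (not-a-constant).
Path A: -17, Path B: -17 -> equal
Result: constant -> -17

-17


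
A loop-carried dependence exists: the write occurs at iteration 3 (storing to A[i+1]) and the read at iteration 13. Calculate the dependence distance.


Distance = read iteration - write iteration
= 13 - 3 = 10

10


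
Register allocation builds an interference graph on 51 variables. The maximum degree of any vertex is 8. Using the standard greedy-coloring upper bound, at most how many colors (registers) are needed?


Greedy coloring never needs more than (max_degree + 1) colors: when coloring a vertex, at most max_degree neighbors are already colored.
Upper bound = 8 + 1 = 9

9


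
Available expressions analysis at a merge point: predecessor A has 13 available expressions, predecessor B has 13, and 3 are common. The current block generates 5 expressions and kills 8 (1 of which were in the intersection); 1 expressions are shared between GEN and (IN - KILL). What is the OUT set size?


IN = intersection of predecessors = 3
IN - KILL = 3 - 1 = 2
|OUT| = |GEN| + |IN - KILL| - |GEN ∩ (IN - KILL)| = 5 + 2 - 1 = 6

6


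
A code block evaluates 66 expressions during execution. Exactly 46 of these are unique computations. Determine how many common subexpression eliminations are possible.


CSE count = total expressions - unique expressions
= 66 - 46 = 20

20


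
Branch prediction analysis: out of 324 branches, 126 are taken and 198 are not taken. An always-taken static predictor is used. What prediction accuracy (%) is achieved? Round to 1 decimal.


Predictor: always-taken
Correct predictions = 126
Accuracy = 126 / 324 * 100 = 38.9%

38.9


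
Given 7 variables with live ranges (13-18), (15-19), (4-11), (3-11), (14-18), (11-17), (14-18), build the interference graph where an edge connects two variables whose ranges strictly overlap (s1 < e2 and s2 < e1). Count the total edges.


Check all pairs for overlapping intervals.
Two intervals (s1,e1) and (s2,e2) overlap if s1 < e2 and s2 < e1.
v0 (13-18) vs v1..v6: overlaps v1, v4, v5, v6 -> 4
v1 (15-19) vs v2..v6: overlaps v4, v5, v6 -> 3
v2 (4-11) vs v3..v6: overlaps v3 -> 1
v3 (3-11) vs v4..v6: overlaps none -> 0
v4 (14-18) vs v5..v6: overlaps v5, v6 -> 2
v5 (11-17) vs v6: overlaps v6 -> 1
Total overlapping pairs = 4 + 3 + 1 + 0 + 2 + 1 = 11

11


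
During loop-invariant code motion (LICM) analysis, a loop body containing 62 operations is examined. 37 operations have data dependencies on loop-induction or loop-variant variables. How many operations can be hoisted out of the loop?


Invariant candidates = total - loop-dependent
= 62 - 37 = 25

25


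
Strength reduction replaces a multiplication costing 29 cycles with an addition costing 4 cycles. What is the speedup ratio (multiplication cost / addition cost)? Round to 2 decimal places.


Ratio = mult_cost / add_cost = 29 / 4 = 7.25

7.25


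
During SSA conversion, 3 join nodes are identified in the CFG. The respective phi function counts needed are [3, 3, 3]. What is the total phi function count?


Total phi functions = sum of phi functions at each join node
= 3 + 3 + 3 = 9

9


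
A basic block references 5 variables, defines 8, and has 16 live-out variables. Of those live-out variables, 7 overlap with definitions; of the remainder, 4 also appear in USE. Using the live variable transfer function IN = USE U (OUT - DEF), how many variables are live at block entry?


OUT - DEF: 16 - 7 = 9
|IN| = |USE| + |OUT - DEF| - |USE ∩ (OUT - DEF)| = 5 + 9 - 4 = 10

10


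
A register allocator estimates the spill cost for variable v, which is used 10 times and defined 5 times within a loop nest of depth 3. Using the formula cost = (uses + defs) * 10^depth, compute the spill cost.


uses + defs = 10 + 5 = 15
10^3 = 1000
Spill cost = 15 * 1000 = 15000

15000


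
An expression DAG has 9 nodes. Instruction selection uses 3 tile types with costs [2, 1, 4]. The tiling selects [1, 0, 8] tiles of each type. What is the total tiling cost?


Total cost = sum(count_i * cost_i)
= 1*2 + 0*1 + 8*4
= 34

34


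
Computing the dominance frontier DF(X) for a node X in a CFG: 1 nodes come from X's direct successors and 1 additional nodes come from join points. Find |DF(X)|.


DF(X) = direct successor contributions + join point contributions
= 1 + 1 = 2

2


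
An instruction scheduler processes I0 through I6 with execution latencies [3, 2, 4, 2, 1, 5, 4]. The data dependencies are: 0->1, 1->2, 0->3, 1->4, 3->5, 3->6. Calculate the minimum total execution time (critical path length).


Compute longest path through dependency graph: dist(Ik) = max over predecessors of dist + latency(Ik).
dist(I0) = latency 3 = 3
dist(I1) = dist(I0) + 2 = 3 + 2 = 5
dist(I2) = dist(I1) + 4 = 5 + 4 = 9
dist(I3) = dist(I0) + 2 = 3 + 2 = 5
dist(I4) = dist(I1) + 1 = 5 + 1 = 6
dist(I5) = dist(I3) + 5 = 5 + 5 = 10
dist(I6) = dist(I3) + 4 = 5 + 4 = 9
Critical path = max dist = 10

10


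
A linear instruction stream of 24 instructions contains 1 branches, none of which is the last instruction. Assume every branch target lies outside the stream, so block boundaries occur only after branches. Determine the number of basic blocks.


With no in-sequence branch targets, the leaders are the first instruction plus the instruction after each branch.
Number of basic blocks = branches + 1
= 1 + 1 = 2

2


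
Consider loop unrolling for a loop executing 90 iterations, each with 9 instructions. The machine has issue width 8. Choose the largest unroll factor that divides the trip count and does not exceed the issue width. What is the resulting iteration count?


Largest divisor of 90 <= 8 is 6
New iterations = 90 / 6 = 15

15


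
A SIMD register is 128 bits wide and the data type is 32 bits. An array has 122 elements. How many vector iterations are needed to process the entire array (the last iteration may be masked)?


Width = 128 / 32 = 4 elements per vector op
Iterations = ceil(122 / 4) = 31

31


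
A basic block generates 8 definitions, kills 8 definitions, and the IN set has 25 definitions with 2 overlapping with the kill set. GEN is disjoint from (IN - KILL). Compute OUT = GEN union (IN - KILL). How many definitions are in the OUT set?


IN - KILL: 25 - 2 = 23 surviving definitions
OUT = GEN + surviving = 8 + 23 = 31

31


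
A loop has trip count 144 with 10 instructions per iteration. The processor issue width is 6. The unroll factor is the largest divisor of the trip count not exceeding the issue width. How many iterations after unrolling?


Largest divisor of 144 <= 6 is 6
New iterations = 144 / 6 = 24

24


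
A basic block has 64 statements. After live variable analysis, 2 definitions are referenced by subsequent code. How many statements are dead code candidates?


Dead code = total statements - live definitions
= 64 - 2 = 62

62


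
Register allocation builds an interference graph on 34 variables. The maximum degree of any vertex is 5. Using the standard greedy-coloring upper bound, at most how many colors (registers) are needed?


Greedy coloring never needs more than (max_degree + 1) colors: when coloring a vertex, at most max_degree neighbors are already colored.
Upper bound = 5 + 1 = 6

6


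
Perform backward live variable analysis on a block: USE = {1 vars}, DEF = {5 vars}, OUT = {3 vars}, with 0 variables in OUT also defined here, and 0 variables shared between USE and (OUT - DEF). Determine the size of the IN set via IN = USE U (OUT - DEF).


OUT - DEF: 3 - 0 = 3
|IN| = |USE| + |OUT - DEF| - |USE ∩ (OUT - DEF)| = 1 + 3 - 0 = 4

4


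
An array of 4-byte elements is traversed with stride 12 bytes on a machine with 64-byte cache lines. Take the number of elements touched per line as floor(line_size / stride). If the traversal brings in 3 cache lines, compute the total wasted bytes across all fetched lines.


Elements per line = floor(64 / 12) = 5
Bytes used per line = 5 * 4 = 20
Wasted per line = 64 - 20 = 44
Total wasted = 44 * 3 = 132

132


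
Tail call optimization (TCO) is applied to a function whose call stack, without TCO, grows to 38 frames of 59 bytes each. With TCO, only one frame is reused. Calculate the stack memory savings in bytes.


Without TCO: 38 * 59 = 2242 bytes
With TCO: reuse 1 frame = 59 bytes
Savings = 2242 - 59 = 2183

2183


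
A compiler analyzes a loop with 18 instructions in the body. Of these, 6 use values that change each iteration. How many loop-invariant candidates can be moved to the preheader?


Invariant candidates = total - loop-dependent
= 18 - 6 = 12

12


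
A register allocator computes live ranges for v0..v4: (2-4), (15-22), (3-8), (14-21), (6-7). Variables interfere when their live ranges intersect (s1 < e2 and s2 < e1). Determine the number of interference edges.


Check all pairs for overlapping intervals.
Two intervals (s1,e1) and (s2,e2) overlap if s1 < e2 and s2 < e1.
v0 (2-4) vs v1..v4: overlaps v2 -> 1
v1 (15-22) vs v2..v4: overlaps v3 -> 1
v2 (3-8) vs v3..v4: overlaps v4 -> 1
v3 (14-21) vs v4: overlaps none -> 0
Total overlapping pairs = 1 + 1 + 1 + 0 = 3

3


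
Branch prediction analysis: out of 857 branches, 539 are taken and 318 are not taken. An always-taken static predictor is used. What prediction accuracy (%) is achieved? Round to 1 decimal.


Predictor: always-taken
Correct predictions = 539
Accuracy = 539 / 857 * 100 = 62.9%

62.9


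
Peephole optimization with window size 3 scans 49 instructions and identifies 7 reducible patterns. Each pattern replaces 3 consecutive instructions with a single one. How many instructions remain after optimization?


Each match removes 2 instructions.
Total removed = 7 * 2 = 14
Remaining = 49 - 14 = 35

35


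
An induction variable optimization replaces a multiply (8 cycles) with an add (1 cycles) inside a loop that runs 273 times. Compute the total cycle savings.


Per-iteration saving = 8 - 1 = 7
Total saved = 273 * 7 = 1911

1911


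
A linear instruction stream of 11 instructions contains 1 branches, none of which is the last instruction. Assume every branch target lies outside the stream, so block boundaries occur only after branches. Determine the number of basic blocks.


With no in-sequence branch targets, the leaders are the first instruction plus the instruction after each branch.
Number of basic blocks = branches + 1
= 1 + 1 = 2

2


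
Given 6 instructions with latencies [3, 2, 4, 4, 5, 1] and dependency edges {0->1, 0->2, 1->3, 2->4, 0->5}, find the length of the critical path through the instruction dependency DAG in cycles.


Compute longest path through dependency graph: dist(Ik) = max over predecessors of dist + latency(Ik).
dist(I0) = latency 3 = 3
dist(I1) = dist(I0) + 2 = 3 + 2 = 5
dist(I2) = dist(I0) + 4 = 3 + 4 = 7
dist(I3) = dist(I1) + 4 = 5 + 4 = 9
dist(I4) = dist(I2) + 5 = 7 + 5 = 12
dist(I5) = dist(I0) + 1 = 3 + 1 = 4
Critical path = max dist = 12

12


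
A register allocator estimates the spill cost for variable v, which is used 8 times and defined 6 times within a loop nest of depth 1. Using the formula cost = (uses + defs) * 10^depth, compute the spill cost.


uses + defs = 8 + 6 = 14
10^1 = 10
Spill cost = 14 * 10 = 140

140


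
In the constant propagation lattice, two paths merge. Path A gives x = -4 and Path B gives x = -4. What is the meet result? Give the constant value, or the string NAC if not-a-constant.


Meet operation: if both paths give the same constant, result is that constant; if they differ, result is NAC (not-a-constant).
Path A: -4, Path B: -4 -> equal
Result: constant -> -4

-4


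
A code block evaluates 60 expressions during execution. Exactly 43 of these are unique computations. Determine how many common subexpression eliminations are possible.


CSE count = total expressions - unique expressions
= 60 - 43 = 17

17


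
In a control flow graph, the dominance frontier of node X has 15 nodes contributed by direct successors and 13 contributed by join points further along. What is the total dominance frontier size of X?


DF(X) = direct successor contributions + join point contributions
= 15 + 13 = 28

28


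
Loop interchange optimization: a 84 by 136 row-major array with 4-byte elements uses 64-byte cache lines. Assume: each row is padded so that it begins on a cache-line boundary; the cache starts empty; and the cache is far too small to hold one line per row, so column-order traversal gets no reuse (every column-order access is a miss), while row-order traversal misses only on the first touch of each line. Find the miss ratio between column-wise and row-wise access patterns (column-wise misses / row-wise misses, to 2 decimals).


Each row occupies 136 * 4 = 544 bytes and starts on a line boundary, so it spans ceil(544 / 64) = 9 cache lines.
Row-major traversal misses (one per line touched): 84 * ceil(136 * 4 / 64) = 756
Column-major traversal misses (no reuse, every access misses): 84 * 136 = 11424
Ratio = 11424 / 756 = 15.11

15.11


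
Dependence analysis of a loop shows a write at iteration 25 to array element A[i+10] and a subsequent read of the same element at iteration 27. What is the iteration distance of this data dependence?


Distance = read iteration - write iteration
= 27 - 25 = 2

2


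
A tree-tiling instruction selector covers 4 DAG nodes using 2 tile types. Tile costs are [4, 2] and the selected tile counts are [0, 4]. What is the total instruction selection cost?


Total cost = sum(count_i * cost_i)
= 0*4 + 4*2
= 8

8


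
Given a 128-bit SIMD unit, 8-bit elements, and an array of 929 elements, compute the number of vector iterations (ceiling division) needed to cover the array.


Width = 128 / 8 = 16 elements per vector op
Iterations = ceil(929 / 16) = 59

59


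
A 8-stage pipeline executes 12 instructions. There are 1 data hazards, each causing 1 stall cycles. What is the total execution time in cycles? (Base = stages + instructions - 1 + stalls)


Base cycles = 8 + 12 - 1 = 19
Total stalls = 1 * 1 = 1
Total = 19 + 1 = 20

20


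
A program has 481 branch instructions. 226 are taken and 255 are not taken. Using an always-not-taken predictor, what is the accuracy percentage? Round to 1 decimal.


Predictor: always-not-taken
Correct predictions = 255
Accuracy = 255 / 481 * 100 = 53.0%

53.0


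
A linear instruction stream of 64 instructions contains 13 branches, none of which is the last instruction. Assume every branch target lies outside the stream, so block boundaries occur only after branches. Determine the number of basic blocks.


With no in-sequence branch targets, the leaders are the first instruction plus the instruction after each branch.
Number of basic blocks = branches + 1
= 13 + 1 = 14

14


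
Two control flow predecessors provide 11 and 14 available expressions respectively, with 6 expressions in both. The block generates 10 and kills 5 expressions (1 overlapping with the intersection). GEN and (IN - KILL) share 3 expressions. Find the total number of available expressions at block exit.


IN = intersection of predecessors = 6
IN - KILL = 6 - 1 = 5
|OUT| = |GEN| + |IN - KILL| - |GEN ∩ (IN - KILL)| = 10 + 5 - 3 = 12

12


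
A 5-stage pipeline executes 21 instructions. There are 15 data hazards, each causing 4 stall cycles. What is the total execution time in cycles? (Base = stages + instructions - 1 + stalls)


Base cycles = 5 + 21 - 1 = 25
Total stalls = 15 * 4 = 60
Total = 25 + 60 = 85

85


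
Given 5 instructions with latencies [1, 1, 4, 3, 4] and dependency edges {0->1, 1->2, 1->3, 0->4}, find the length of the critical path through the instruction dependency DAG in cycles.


Compute longest path through dependency graph: dist(Ik) = max over predecessors of dist + latency(Ik).
dist(I0) = latency 1 = 1
dist(I1) = dist(I0) + 1 = 1 + 1 = 2
dist(I2) = dist(I1) + 4 = 2 + 4 = 6
dist(I3) = dist(I1) + 3 = 2 + 3 = 5
dist(I4) = dist(I0) + 4 = 1 + 4 = 5
Critical path = max dist = 6

6


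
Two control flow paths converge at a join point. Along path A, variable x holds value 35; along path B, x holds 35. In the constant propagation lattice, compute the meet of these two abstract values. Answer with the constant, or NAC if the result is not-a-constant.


Meet operation: if both paths give the same constant, result is that constant; if they differ, result is NAC (not-a-constant).
Path A: 35, Path B: 35 -> equal
Result: constant -> 35

35


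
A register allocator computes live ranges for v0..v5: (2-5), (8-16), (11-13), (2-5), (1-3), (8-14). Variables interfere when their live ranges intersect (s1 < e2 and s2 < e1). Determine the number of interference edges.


Check all pairs for overlapping intervals.
Two intervals (s1,e1) and (s2,e2) overlap if s1 < e2 and s2 < e1.
v0 (2-5) vs v1..v5: overlaps v3, v4 -> 2
v1 (8-16) vs v2..v5: overlaps v2, v5 -> 2
v2 (11-13) vs v3..v5: overlaps v5 -> 1
v3 (2-5) vs v4..v5: overlaps v4 -> 1
v4 (1-3) vs v5: overlaps none -> 0
Total overlapping pairs = 2 + 2 + 1 + 1 + 0 = 6

6


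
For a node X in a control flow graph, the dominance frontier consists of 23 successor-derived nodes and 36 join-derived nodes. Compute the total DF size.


DF(X) = direct successor contributions + join point contributions
= 23 + 36 = 59

59


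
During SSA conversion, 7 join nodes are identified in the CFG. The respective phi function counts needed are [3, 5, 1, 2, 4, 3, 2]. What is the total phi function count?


Total phi functions = sum of phi functions at each join node
= 3 + 5 + 1 + 2 + 4 + 3 + 2 = 20

20


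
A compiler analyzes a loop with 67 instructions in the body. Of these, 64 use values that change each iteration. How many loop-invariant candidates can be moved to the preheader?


Invariant candidates = total - loop-dependent
= 67 - 64 = 3

3


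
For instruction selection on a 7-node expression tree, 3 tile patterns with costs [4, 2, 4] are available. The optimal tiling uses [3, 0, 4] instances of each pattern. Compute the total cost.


Total cost = sum(count_i * cost_i)
= 3*4 + 0*2 + 4*4
= 28

28


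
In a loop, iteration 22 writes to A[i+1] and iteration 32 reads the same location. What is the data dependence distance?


Distance = read iteration - write iteration
= 32 - 22 = 10

10


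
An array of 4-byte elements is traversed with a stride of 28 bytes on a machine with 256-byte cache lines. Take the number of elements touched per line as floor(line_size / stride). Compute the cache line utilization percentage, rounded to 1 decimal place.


Elements per cache line = floor(256 / 28) = 9
Bytes used = 9 * 4 = 36
Utilization = 36 / 256 * 100 = 14.1%

14.1


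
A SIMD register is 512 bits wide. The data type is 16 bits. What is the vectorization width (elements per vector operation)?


Width = SIMD bits / data type bits
= 512 / 16 = 32

32


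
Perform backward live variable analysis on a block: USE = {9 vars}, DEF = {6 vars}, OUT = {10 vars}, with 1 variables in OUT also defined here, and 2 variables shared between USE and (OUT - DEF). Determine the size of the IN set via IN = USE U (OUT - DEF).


OUT - DEF: 10 - 1 = 9
|IN| = |USE| + |OUT - DEF| - |USE ∩ (OUT - DEF)| = 9 + 9 - 2 = 16

16


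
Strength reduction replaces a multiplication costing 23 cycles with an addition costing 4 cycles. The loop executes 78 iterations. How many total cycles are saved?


Per-iteration saving = 23 - 4 = 19
Total saved = 78 * 19 = 1482

1482


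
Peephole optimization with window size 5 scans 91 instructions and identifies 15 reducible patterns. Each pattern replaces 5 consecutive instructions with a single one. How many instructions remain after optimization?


Each match removes 4 instructions.
Total removed = 15 * 4 = 60
Remaining = 91 - 60 = 31

31


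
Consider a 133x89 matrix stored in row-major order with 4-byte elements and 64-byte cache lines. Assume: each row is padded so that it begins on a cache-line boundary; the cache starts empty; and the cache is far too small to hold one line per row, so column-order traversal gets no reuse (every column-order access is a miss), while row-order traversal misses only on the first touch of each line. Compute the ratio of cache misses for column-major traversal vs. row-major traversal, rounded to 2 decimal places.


Each row occupies 89 * 4 = 356 bytes and starts on a line boundary, so it spans ceil(356 / 64) = 6 cache lines.
Row-major traversal misses (one per line touched): 133 * ceil(89 * 4 / 64) = 798
Column-major traversal misses (no reuse, every access misses): 133 * 89 = 11837
Ratio = 11837 / 798 = 14.83

14.83


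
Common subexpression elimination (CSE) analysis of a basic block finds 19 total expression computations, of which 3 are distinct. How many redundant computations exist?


CSE count = total expressions - unique expressions
= 19 - 3 = 16

16


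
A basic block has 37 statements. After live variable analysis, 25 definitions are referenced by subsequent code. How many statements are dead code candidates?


Dead code = total statements - live definitions
= 37 - 25 = 12

12


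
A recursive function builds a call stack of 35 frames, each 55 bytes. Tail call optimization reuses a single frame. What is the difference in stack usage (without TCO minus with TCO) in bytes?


Without TCO: 35 * 55 = 1925 bytes
With TCO: reuse 1 frame = 55 bytes
Savings = 1925 - 55 = 1870

1870


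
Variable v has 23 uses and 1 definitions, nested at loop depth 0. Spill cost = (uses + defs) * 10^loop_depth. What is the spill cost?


uses + defs = 23 + 1 = 24
10^0 = 1
Spill cost = 24 * 1 = 24

24


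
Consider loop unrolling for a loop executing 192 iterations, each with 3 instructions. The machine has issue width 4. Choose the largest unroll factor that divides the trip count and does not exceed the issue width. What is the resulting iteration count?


Largest divisor of 192 <= 4 is 4
New iterations = 192 / 4 = 48

48


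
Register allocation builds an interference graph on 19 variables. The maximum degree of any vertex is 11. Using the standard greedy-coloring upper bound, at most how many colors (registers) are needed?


Greedy coloring never needs more than (max_degree + 1) colors: when coloring a vertex, at most max_degree neighbors are already colored.
Upper bound = 11 + 1 = 12

12


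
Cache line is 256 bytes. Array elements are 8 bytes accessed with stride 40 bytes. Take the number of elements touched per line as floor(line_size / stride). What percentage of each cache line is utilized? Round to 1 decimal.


Elements per cache line = floor(256 / 40) = 6
Bytes used = 6 * 8 = 48
Utilization = 48 / 256 * 100 = 18.8%

18.8


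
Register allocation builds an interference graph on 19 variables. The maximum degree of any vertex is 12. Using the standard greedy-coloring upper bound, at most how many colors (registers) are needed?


Greedy coloring never needs more than (max_degree + 1) colors: when coloring a vertex, at most max_degree neighbors are already colored.
Upper bound = 12 + 1 = 13

13


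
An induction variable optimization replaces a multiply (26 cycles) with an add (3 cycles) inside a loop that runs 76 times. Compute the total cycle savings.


Per-iteration saving = 26 - 3 = 23
Total saved = 76 * 23 = 1748

1748


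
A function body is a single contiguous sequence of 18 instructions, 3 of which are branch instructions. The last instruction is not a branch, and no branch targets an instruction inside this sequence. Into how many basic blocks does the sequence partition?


With no in-sequence branch targets, the leaders are the first instruction plus the instruction after each branch.
Number of basic blocks = branches + 1
= 3 + 1 = 4

4


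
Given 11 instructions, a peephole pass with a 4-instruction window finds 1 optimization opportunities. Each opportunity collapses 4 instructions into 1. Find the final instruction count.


Each match removes 3 instructions.
Total removed = 1 * 3 = 3
Remaining = 11 - 3 = 8

8


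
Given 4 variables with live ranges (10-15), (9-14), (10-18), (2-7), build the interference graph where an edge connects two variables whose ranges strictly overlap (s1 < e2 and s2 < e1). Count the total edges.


Check all pairs for overlapping intervals.
Two intervals (s1,e1) and (s2,e2) overlap if s1 < e2 and s2 < e1.
v0 (10-15) vs v1..v3: overlaps v1, v2 -> 2
v1 (9-14) vs v2..v3: overlaps v2 -> 1
v2 (10-18) vs v3: overlaps none -> 0
Total overlapping pairs = 2 + 1 + 0 = 3

3


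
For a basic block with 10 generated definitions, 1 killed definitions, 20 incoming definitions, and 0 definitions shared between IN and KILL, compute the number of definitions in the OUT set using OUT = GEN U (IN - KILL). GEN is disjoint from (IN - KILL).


IN - KILL: 20 - 0 = 20 surviving definitions
OUT = GEN + surviving = 10 + 20 = 30

30


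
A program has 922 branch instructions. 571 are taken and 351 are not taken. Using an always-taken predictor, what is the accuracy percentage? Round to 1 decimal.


Predictor: always-taken
Correct predictions = 571
Accuracy = 571 / 922 * 100 = 61.9%

61.9


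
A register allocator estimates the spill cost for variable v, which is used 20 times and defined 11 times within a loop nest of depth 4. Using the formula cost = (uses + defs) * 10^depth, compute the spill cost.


uses + defs = 20 + 11 = 31
10^4 = 10000
Spill cost = 31 * 10000 = 310000

310000


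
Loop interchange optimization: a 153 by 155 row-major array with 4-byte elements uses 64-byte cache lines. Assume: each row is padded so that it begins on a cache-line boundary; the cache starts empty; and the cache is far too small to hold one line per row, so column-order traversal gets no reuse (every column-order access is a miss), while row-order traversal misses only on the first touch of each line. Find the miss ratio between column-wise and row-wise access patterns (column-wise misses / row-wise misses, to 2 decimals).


Each row occupies 155 * 4 = 620 bytes and starts on a line boundary, so it spans ceil(620 / 64) = 10 cache lines.
Row-major traversal misses (one per line touched): 153 * ceil(155 * 4 / 64) = 1530
Column-major traversal misses (no reuse, every access misses): 153 * 155 = 23715
Ratio = 23715 / 1530 = 15.5

15.5


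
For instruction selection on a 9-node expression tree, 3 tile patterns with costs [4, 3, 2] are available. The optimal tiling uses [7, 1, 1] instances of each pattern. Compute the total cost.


Total cost = sum(count_i * cost_i)
= 7*4 + 1*3 + 1*2
= 33

33


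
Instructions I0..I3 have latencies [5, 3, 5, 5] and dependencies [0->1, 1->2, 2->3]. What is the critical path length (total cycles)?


Compute longest path through dependency graph: dist(Ik) = max over predecessors of dist + latency(Ik).
dist(I0) = latency 5 = 5
dist(I1) = dist(I0) + 3 = 5 + 3 = 8
dist(I2) = dist(I1) + 5 = 8 + 5 = 13
dist(I3) = dist(I2) + 5 = 13 + 5 = 18
Critical path = max dist = 18

18


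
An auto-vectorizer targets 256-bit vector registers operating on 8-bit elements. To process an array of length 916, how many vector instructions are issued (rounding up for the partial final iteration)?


Width = 256 / 8 = 32 elements per vector op
Iterations = ceil(916 / 32) = 29

29


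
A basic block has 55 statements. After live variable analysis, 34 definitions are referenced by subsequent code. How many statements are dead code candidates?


Dead code = total statements - live definitions
= 55 - 34 = 21

21


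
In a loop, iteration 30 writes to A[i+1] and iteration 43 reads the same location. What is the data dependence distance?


Distance = read iteration - write iteration
= 43 - 30 = 13

13


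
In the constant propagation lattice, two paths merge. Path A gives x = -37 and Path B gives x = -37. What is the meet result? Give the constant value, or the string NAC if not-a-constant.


Meet operation: if both paths give the same constant, result is that constant; if they differ, result is NAC (not-a-constant).
Path A: -37, Path B: -37 -> equal
Result: constant -> -37

-37


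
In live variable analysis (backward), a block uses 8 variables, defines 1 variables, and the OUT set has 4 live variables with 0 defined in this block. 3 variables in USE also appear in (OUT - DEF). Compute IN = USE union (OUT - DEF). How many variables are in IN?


OUT - DEF: 4 - 0 = 4
|IN| = |USE| + |OUT - DEF| - |USE ∩ (OUT - DEF)| = 8 + 4 - 3 = 9

9


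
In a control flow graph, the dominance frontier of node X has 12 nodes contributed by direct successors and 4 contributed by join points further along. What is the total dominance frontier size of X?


DF(X) = direct successor contributions + join point contributions
= 12 + 4 = 16

16


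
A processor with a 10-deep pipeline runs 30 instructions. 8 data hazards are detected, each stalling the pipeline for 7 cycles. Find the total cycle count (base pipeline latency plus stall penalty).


Base cycles = 10 + 30 - 1 = 39
Total stalls = 8 * 7 = 56
Total = 39 + 56 = 95

95
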